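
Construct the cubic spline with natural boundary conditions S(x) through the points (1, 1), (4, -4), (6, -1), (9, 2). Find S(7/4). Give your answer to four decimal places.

With M_i denoting the second derivative at x_i, h_i = 3, 2, 3, and Δ_i = (y_(i+1) − y_i)/h_i = -5/3, 3/2, 1:
  3·M_0 + 10·M_1 + 2·M_2 = 6(Δ_1 - Δ_0) = 19
  2·M_1 + 10·M_2 + 3·M_3 = 6(Δ_2 - Δ_1) = -3
Natural end conditions: M_0 = M_3 = 0.
Forward elimination and back-substitution give M_0 = 0, M_1 = 49/24, M_2 = -17/24, M_3 = 0.
On [1, 4], S(x) = 1 - 43/16·(x - 1) + 0·(x - 1)² + 49/432·(x - 1)³.
With (x - 1) = 3/4: S(7/4) = -991/1024.

-0.9678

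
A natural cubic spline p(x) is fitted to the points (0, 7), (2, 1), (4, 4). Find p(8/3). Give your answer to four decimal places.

Put M_i = p'' at the i-th knot. Here h = (2, 2) and Δ = (-3, 3/2), so the interior equations h_(i-1)·M_(i-1) + 2(h_(i-1)+h_i)·M_i + h_i·M_(i+1) = 6(Δ_i − Δ_(i-1)) read
  2·M_0 + 8·M_1 + 2·M_2 = 6(Δ_1 - Δ_0) = 27
Natural end conditions: M_0 = M_2 = 0.
Forward elimination and back-substitution give M_0 = 0, M_1 = 27/8, M_2 = 0.
On [2, 4], p(x) = 1 - 3/4·(x - 2) + 27/16·(x - 2)² - 9/32·(x - 2)³.
With (x - 2) = 2/3: p(8/3) = 7/6.

1.1667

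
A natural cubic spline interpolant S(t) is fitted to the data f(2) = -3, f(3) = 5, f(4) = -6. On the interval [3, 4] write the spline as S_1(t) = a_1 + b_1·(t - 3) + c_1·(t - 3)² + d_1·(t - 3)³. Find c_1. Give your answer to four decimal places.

-14.2500

Let m_i = S''(x_i). Step sizes h_i = 1, 1; slopes of the chords Δ_i = (y_(i+1) - y_i)/h_i = 8, -11.
  1·m_0 + 4·m_1 + 1·m_2 = 6(Δ_1 - Δ_0) = -114
Natural end conditions: m_0 = m_2 = 0.
Forward elimination and back-substitution give m_0 = 0, m_1 = -57/2, m_2 = 0.
On [3, 4], with S_1(t) = a_1 + b_1·(t - 3) + c_1·(t - 3)² + d_1·(t - 3)³: c_1 = m_1/2 = -57/4, d_1 = (m_2 - m_1)/(6h_1) = 19/4, b_1 = Δ_1 - h_1(2m_1 + m_2)/6 = -3/2.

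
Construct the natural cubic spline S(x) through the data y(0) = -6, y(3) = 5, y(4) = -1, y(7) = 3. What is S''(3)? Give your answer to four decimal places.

With m_i denoting the second derivative at x_i, h_i = 3, 1, 3, and Δ_i = (y_(i+1) − y_i)/h_i = 11/3, -6, 4/3:
  3·m_0 + 8·m_1 + 1·m_2 = 6(Δ_1 - Δ_0) = -58
  1·m_1 + 8·m_2 + 3·m_3 = 6(Δ_2 - Δ_1) = 44
Natural end conditions: m_0 = m_3 = 0.
Solving the tridiagonal system: m_0 = 0, m_1 = -508/63, m_2 = 410/63, m_3 = 0.

-8.0635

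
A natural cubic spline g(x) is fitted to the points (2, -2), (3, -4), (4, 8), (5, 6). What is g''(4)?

-28

Put σ_i = g'' at the i-th knot. Here h = (1, 1, 1) and Δ = (-2, 12, -2), so the interior equations h_(i-1)·σ_(i-1) + 2(h_(i-1)+h_i)·σ_i + h_i·σ_(i+1) = 6(Δ_i − Δ_(i-1)) read
  1·σ_0 + 4·σ_1 + 1·σ_2 = 6(Δ_1 - Δ_0) = 84
  1·σ_1 + 4·σ_2 + 1·σ_3 = 6(Δ_2 - Δ_1) = -84
Natural end conditions: σ_0 = σ_3 = 0.
Hence σ_0 = 0, σ_1 = 28, σ_2 = -28, σ_3 = 0.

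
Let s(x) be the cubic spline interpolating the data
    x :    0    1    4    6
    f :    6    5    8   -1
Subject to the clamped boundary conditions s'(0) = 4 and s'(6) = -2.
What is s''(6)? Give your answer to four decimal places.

7.0385

Put m_i = s'' at the i-th knot. Here h = (1, 3, 2) and Δ = (-1, 1, -9/2), so the interior equations h_(i-1)·m_(i-1) + 2(h_(i-1)+h_i)·m_i + h_i·m_(i+1) = 6(Δ_i − Δ_(i-1)) read
  1·m_0 + 8·m_1 + 3·m_2 = 6(Δ_1 - Δ_0) = 12
  3·m_1 + 10·m_2 + 2·m_3 = 6(Δ_2 - Δ_1) = -33
Clamped end conditions give two more equations: 2h_0·m_0 + h_0·m_1 = 6(Δ_0 - s'(0)) = -30 and h_2·m_2 + 2h_2·m_3 = 6(s'(6) - Δ_2) = 15.
Forward elimination and back-substitution give m_0 = -471/26, m_1 = 81/13, m_2 = -171/26, m_3 = 183/26.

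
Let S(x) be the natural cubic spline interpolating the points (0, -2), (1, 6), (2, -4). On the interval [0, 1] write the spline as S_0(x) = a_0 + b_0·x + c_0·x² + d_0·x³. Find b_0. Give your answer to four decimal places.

Let σ_i = S''(x_i). Step sizes h_i = 1, 1; slopes of the chords Δ_i = (y_(i+1) - y_i)/h_i = 8, -10.
  1·σ_0 + 4·σ_1 + 1·σ_2 = 6(Δ_1 - Δ_0) = -108
Natural end conditions: σ_0 = σ_2 = 0.
Solving: σ_0 = 0, σ_1 = -27, σ_2 = 0.
On [0, 1], with S_0(x) = a_0 + b_0·x + c_0·x² + d_0·x³: c_0 = σ_0/2 = 0, d_0 = (σ_1 - σ_0)/(6h_0) = -9/2, b_0 = Δ_0 - h_0(2σ_0 + σ_1)/6 = 25/2.

12.5000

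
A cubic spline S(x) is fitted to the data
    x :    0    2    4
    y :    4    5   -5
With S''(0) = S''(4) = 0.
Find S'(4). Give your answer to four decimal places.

Let σ_i = S''(x_i). Step sizes h_i = 2, 2; slopes of the chords Δ_i = (y_(i+1) - y_i)/h_i = 1/2, -5.
  2·σ_0 + 8·σ_1 + 2·σ_2 = 6(Δ_1 - Δ_0) = -33
Natural end conditions: σ_0 = σ_2 = 0.
Hence σ_0 = 0, σ_1 = -33/8, σ_2 = 0.
On [2, 4], S'(x) = b_1 + 2c_1·(x - 2) + 3d_1·(x - 2)² with b_1 = Δ_1 - h_1(2σ_1 + σ_2)/6 = -9/4, c_1 = σ_1/2 = -33/16, d_1 = (σ_2 - σ_1)/(6h_1) = 11/32. So S'(4) = -51/8.

-6.3750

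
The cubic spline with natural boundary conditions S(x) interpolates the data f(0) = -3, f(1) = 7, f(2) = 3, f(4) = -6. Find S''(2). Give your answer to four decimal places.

Write m_i for S''(x_i). With h_i = 1, 1, 2 and divided differences Δ_i = 10, -4, -9/2, the continuity of S' gives the tridiagonal system
  1·m_0 + 4·m_1 + 1·m_2 = 6(Δ_1 - Δ_0) = -84
  1·m_1 + 6·m_2 + 2·m_3 = 6(Δ_2 - Δ_1) = -3
Natural end conditions: m_0 = m_3 = 0.
Forward elimination and back-substitution give m_0 = 0, m_1 = -501/23, m_2 = 72/23, m_3 = 0.

3.1304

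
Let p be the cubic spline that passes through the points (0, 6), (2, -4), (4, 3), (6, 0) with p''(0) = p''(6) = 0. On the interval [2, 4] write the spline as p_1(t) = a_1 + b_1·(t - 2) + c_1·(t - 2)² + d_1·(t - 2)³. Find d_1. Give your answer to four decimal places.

Write m_i for p''(x_i). With h_i = 2, 2, 2 and divided differences Δ_i = -5, 7/2, -3/2, the continuity of p' gives the tridiagonal system
  2·m_0 + 8·m_1 + 2·m_2 = 6(Δ_1 - Δ_0) = 51
  2·m_1 + 8·m_2 + 2·m_3 = 6(Δ_2 - Δ_1) = -30
Natural end conditions: m_0 = m_3 = 0.
Forward elimination and back-substitution give m_0 = 0, m_1 = 39/5, m_2 = -57/10, m_3 = 0.
On [2, 4], with p_1(t) = a_1 + b_1·(t - 2) + c_1·(t - 2)² + d_1·(t - 2)³: c_1 = m_1/2 = 39/10, d_1 = (m_2 - m_1)/(6h_1) = -9/8, b_1 = Δ_1 - h_1(2m_1 + m_2)/6 = 1/5.

-1.1250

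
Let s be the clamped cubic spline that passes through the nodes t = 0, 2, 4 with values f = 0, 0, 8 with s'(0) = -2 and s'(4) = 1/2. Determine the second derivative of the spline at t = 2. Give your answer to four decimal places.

4.7500

Let M_i = s''(x_i). Step sizes h_i = 2, 2; slopes of the chords Δ_i = (y_(i+1) - y_i)/h_i = 0, 4.
  2·M_0 + 8·M_1 + 2·M_2 = 6(Δ_1 - Δ_0) = 24
Clamped end conditions give two more equations: 2h_0·M_0 + h_0·M_1 = 6(Δ_0 - s'(0)) = 12 and h_1·M_1 + 2h_1·M_2 = 6(s'(4) - Δ_1) = -21.
Solving: M_0 = 5/8, M_1 = 19/4, M_2 = -61/8.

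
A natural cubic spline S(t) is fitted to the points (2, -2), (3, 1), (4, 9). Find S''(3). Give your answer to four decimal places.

Write M_i for S''(x_i). With h_i = 1, 1 and divided differences Δ_i = 3, 8, the continuity of S' gives the tridiagonal system
  1·M_0 + 4·M_1 + 1·M_2 = 6(Δ_1 - Δ_0) = 30
Natural end conditions: M_0 = M_2 = 0.
Solving: M_0 = 0, M_1 = 15/2, M_2 = 0.

7.5000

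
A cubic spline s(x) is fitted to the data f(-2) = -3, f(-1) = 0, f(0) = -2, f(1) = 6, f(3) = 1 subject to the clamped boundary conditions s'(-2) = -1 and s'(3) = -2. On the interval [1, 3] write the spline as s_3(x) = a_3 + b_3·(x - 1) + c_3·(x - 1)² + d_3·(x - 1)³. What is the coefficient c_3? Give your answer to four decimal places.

-8.8659

Put M_i = s'' at the i-th knot. Here h = (1, 1, 1, 2) and Δ = (3, -2, 8, -5/2), so the interior equations h_(i-1)·M_(i-1) + 2(h_(i-1)+h_i)·M_i + h_i·M_(i+1) = 6(Δ_i − Δ_(i-1)) read
  1·M_0 + 4·M_1 + 1·M_2 = 6(Δ_1 - Δ_0) = -30
  1·M_1 + 4·M_2 + 1·M_3 = 6(Δ_2 - Δ_1) = 60
  1·M_2 + 6·M_3 + 2·M_4 = 6(Δ_3 - Δ_2) = -63
Clamped end conditions give two more equations: 2h_0·M_0 + h_0·M_1 = 6(Δ_0 - s'(-2)) = 24 and h_3·M_3 + 2h_3·M_4 = 6(s'(3) - Δ_3) = 3.
Solving the tridiagonal system: M_0 = 1759/82, M_1 = -775/41, M_2 = 1981/82, M_3 = -727/41, M_4 = 1577/164.
On [1, 3], with s_3(x) = a_3 + b_3·(x - 1) + c_3·(x - 1)² + d_3·(x - 1)³: c_3 = M_3/2 = -727/82, d_3 = (M_4 - M_3)/(6h_3) = 1495/656, b_3 = Δ_3 - h_3(2M_3 + M_4)/6 = 1003/164.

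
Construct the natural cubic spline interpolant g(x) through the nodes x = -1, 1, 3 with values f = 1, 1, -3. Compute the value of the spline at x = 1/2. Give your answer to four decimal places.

Put M_i = g'' at the i-th knot. Here h = (2, 2) and Δ = (0, -2), so the interior equations h_(i-1)·M_(i-1) + 2(h_(i-1)+h_i)·M_i + h_i·M_(i+1) = 6(Δ_i − Δ_(i-1)) read
  2·M_0 + 8·M_1 + 2·M_2 = 6(Δ_1 - Δ_0) = -12
Natural end conditions: M_0 = M_2 = 0.
Solving: M_0 = 0, M_1 = -3/2, M_2 = 0.
On [-1, 1], g(x) = 1 + 1/2·(x + 1) + 0·(x + 1)² - 1/8·(x + 1)³.
With (x + 1) = 3/2: g(1/2) = 85/64.

1.3281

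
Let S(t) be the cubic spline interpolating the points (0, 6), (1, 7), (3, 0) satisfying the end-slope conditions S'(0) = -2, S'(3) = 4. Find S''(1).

With m_i denoting the second derivative at x_i, h_i = 1, 2, and Δ_i = (y_(i+1) − y_i)/h_i = 1, -7/2:
  1·m_0 + 6·m_1 + 2·m_2 = 6(Δ_1 - Δ_0) = -27
Clamped end conditions give two more equations: 2h_0·m_0 + h_0·m_1 = 6(Δ_0 - S'(0)) = 18 and h_1·m_1 + 2h_1·m_2 = 6(S'(3) - Δ_1) = 45.
Solving: m_0 = 31/2, m_1 = -13, m_2 = 71/4.

-13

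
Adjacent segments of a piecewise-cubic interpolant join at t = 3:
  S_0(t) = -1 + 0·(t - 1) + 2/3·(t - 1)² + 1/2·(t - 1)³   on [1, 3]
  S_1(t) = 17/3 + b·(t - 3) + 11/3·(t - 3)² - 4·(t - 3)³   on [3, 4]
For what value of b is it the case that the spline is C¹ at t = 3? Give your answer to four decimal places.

S_0'(t) = 0 + 4/3·(t - 1) + 3/2·(t - 1)², so S_0'(3) = 26/3. On the right, S_1'(3) = b, so b = 26/3.

8.6667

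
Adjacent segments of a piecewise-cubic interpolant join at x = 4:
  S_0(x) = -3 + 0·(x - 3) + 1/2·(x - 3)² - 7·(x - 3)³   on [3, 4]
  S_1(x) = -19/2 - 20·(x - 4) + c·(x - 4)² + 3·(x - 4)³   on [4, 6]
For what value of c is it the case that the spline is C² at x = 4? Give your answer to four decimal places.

-20.5000

S_0''(x) = 1 - 42·(x - 3), so S_0''(4) = -41. On the right, S_1''(4) = 2c, so c = -41/2.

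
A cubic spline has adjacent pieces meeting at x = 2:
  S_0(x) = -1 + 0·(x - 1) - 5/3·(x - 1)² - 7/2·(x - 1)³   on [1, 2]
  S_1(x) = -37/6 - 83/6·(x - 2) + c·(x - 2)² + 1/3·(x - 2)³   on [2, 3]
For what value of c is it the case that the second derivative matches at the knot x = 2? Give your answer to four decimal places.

-12.1667

S_0''(x) = -10/3 - 21·(x - 1), so S_0''(2) = -73/3. On the right, S_1''(2) = 2c, so c = -73/6.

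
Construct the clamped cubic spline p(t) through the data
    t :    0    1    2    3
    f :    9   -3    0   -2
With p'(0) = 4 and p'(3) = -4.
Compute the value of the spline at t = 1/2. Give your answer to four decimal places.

Let M_i = p''(x_i). Step sizes h_i = 1, 1, 1; slopes of the chords Δ_i = (y_(i+1) - y_i)/h_i = -12, 3, -2.
  1·M_0 + 4·M_1 + 1·M_2 = 6(Δ_1 - Δ_0) = 90
  1·M_1 + 4·M_2 + 1·M_3 = 6(Δ_2 - Δ_1) = -30
Clamped end conditions give two more equations: 2h_0·M_0 + h_0·M_1 = 6(Δ_0 - p'(0)) = -96 and h_2·M_2 + 2h_2·M_3 = 6(p'(3) - Δ_2) = -12.
Solving the tridiagonal system: M_0 = -1058/15, M_1 = 676/15, M_2 = -296/15, M_3 = 58/15.
On [0, 1], p(t) = 9 + 4·t - 529/15·t² + 289/15·t³.
With t = 1/2: p(1/2) = 551/120.

4.5917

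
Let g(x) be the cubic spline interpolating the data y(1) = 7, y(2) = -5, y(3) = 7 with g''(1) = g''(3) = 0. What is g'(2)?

0

Let σ_i = g''(x_i). Step sizes h_i = 1, 1; slopes of the chords Δ_i = (y_(i+1) - y_i)/h_i = -12, 12.
  1·σ_0 + 4·σ_1 + 1·σ_2 = 6(Δ_1 - Δ_0) = 144
Natural end conditions: σ_0 = σ_2 = 0.
Forward elimination and back-substitution give σ_0 = 0, σ_1 = 36, σ_2 = 0.
On [2, 3], g'(x) = b_1 + 2c_1·(x - 2) + 3d_1·(x - 2)² with b_1 = Δ_1 - h_1(2σ_1 + σ_2)/6 = 0, c_1 = σ_1/2 = 18, d_1 = (σ_2 - σ_1)/(6h_1) = -6. So g'(2) = 0.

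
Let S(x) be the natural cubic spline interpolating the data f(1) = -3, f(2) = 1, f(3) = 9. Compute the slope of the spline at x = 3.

Let M_i = S''(x_i). Step sizes h_i = 1, 1; slopes of the chords Δ_i = (y_(i+1) - y_i)/h_i = 4, 8.
  1·M_0 + 4·M_1 + 1·M_2 = 6(Δ_1 - Δ_0) = 24
Natural end conditions: M_0 = M_2 = 0.
Solving: M_0 = 0, M_1 = 6, M_2 = 0.
On [2, 3], S'(x) = b_1 + 2c_1·(x - 2) + 3d_1·(x - 2)² with b_1 = Δ_1 - h_1(2M_1 + M_2)/6 = 6, c_1 = M_1/2 = 3, d_1 = (M_2 - M_1)/(6h_1) = -1. So S'(3) = 9.

9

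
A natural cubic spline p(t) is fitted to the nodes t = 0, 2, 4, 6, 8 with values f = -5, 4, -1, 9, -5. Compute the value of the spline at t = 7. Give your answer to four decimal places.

4.9063

Let M_i = p''(x_i). Step sizes h_i = 2, 2, 2, 2; slopes of the chords Δ_i = (y_(i+1) - y_i)/h_i = 9/2, -5/2, 5, -7.
  2·M_0 + 8·M_1 + 2·M_2 = 6(Δ_1 - Δ_0) = -42
  2·M_1 + 8·M_2 + 2·M_3 = 6(Δ_2 - Δ_1) = 45
  2·M_2 + 8·M_3 + 2·M_4 = 6(Δ_3 - Δ_2) = -72
Natural end conditions: M_0 = M_4 = 0.
Solving the tridiagonal system: M_0 = 0, M_1 = -63/8, M_2 = 21/2, M_3 = -93/8, M_4 = 0.
On [6, 8], p(t) = 9 + 3/4·(t - 6) - 93/16·(t - 6)² + 31/32·(t - 6)³.
With (t - 6) = 1: p(7) = 157/32.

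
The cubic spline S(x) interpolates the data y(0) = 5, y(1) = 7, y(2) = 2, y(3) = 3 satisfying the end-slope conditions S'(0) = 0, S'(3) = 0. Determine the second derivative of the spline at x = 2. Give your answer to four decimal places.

Put M_i = S'' at the i-th knot. Here h = (1, 1, 1) and Δ = (2, -5, 1), so the interior equations h_(i-1)·M_(i-1) + 2(h_(i-1)+h_i)·M_i + h_i·M_(i+1) = 6(Δ_i − Δ_(i-1)) read
  1·M_0 + 4·M_1 + 1·M_2 = 6(Δ_1 - Δ_0) = -42
  1·M_1 + 4·M_2 + 1·M_3 = 6(Δ_2 - Δ_1) = 36
Clamped end conditions give two more equations: 2h_0·M_0 + h_0·M_1 = 6(Δ_0 - S'(0)) = 12 and h_2·M_2 + 2h_2·M_3 = 6(S'(3) - Δ_2) = -6.
Solving: M_0 = 76/5, M_1 = -92/5, M_2 = 82/5, M_3 = -56/5.

16.4000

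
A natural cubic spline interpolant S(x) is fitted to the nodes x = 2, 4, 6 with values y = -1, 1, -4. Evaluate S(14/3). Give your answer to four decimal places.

Write M_i for S''(x_i). With h_i = 2, 2 and divided differences Δ_i = 1, -5/2, the continuity of S' gives the tridiagonal system
  2·M_0 + 8·M_1 + 2·M_2 = 6(Δ_1 - Δ_0) = -21
Natural end conditions: M_0 = M_2 = 0.
Solving: M_0 = 0, M_1 = -21/8, M_2 = 0.
On [4, 6], S(x) = 1 - 3/4·(x - 4) - 21/16·(x - 4)² + 7/32·(x - 4)³.
With (x - 4) = 2/3: S(14/3) = -1/54.

-0.0185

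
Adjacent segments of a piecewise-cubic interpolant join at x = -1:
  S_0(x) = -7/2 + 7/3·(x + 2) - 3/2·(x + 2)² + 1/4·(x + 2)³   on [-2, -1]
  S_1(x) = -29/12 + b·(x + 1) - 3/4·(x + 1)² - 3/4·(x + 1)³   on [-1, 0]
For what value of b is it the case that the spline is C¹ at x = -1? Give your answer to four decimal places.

0.0833

S_0'(x) = 7/3 - 3·(x + 2) + 3/4·(x + 2)², so S_0'(-1) = 1/12. On the right, S_1'(-1) = b, so b = 1/12.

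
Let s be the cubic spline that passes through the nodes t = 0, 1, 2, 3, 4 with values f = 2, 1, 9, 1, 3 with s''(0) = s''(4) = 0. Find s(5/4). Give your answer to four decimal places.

3.1649

Put M_i = s'' at the i-th knot. Here h = (1, 1, 1, 1) and Δ = (-1, 8, -8, 2), so the interior equations h_(i-1)·M_(i-1) + 2(h_(i-1)+h_i)·M_i + h_i·M_(i+1) = 6(Δ_i − Δ_(i-1)) read
  1·M_0 + 4·M_1 + 1·M_2 = 6(Δ_1 - Δ_0) = 54
  1·M_1 + 4·M_2 + 1·M_3 = 6(Δ_2 - Δ_1) = -96
  1·M_2 + 4·M_3 + 1·M_4 = 6(Δ_3 - Δ_2) = 60
Natural end conditions: M_0 = M_4 = 0.
Solving the tridiagonal system: M_0 = 0, M_1 = 627/28, M_2 = -249/7, M_3 = 669/28, M_4 = 0.
On [1, 2], s(t) = 1 + 181/28·(t - 1) + 627/56·(t - 1)² - 541/56·(t - 1)³.
With (t - 1) = 1/4: s(5/4) = 11343/3584.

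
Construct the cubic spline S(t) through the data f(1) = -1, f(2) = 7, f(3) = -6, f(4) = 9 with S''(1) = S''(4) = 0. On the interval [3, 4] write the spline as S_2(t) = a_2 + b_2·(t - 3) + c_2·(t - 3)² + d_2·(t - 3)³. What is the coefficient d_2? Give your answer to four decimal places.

With m_i denoting the second derivative at x_i, h_i = 1, 1, 1, and Δ_i = (y_(i+1) − y_i)/h_i = 8, -13, 15:
  1·m_0 + 4·m_1 + 1·m_2 = 6(Δ_1 - Δ_0) = -126
  1·m_1 + 4·m_2 + 1·m_3 = 6(Δ_2 - Δ_1) = 168
Natural end conditions: m_0 = m_3 = 0.
Hence m_0 = 0, m_1 = -224/5, m_2 = 266/5, m_3 = 0.
On [3, 4], with S_2(t) = a_2 + b_2·(t - 3) + c_2·(t - 3)² + d_2·(t - 3)³: c_2 = m_2/2 = 133/5, d_2 = (m_3 - m_2)/(6h_2) = -133/15, b_2 = Δ_2 - h_2(2m_2 + m_3)/6 = -41/15.

-8.8667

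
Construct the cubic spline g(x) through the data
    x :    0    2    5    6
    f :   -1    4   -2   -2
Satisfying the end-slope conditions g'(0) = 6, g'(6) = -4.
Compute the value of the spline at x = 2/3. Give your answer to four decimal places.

2.2108

Put m_i = g'' at the i-th knot. Here h = (2, 3, 1) and Δ = (5/2, -2, 0), so the interior equations h_(i-1)·m_(i-1) + 2(h_(i-1)+h_i)·m_i + h_i·m_(i+1) = 6(Δ_i − Δ_(i-1)) read
  2·m_0 + 10·m_1 + 3·m_2 = 6(Δ_1 - Δ_0) = -27
  3·m_1 + 8·m_2 + 1·m_3 = 6(Δ_2 - Δ_1) = 12
Clamped end conditions give two more equations: 2h_0·m_0 + h_0·m_1 = 6(Δ_0 - g'(0)) = -21 and h_2·m_2 + 2h_2·m_3 = 6(g'(6) - Δ_2) = -24.
Hence m_0 = -93/26, m_1 = -87/26, m_2 = 59/13, m_3 = -371/26.
On [0, 2], g(x) = -1 + 6·x - 93/52·x² + 1/52·x³.
With x = 2/3: g(2/3) = 776/351.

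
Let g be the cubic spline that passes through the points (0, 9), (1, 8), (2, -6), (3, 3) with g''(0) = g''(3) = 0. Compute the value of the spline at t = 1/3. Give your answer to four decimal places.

Put σ_i = g'' at the i-th knot. Here h = (1, 1, 1) and Δ = (-1, -14, 9), so the interior equations h_(i-1)·σ_(i-1) + 2(h_(i-1)+h_i)·σ_i + h_i·σ_(i+1) = 6(Δ_i − Δ_(i-1)) read
  1·σ_0 + 4·σ_1 + 1·σ_2 = 6(Δ_1 - Δ_0) = -78
  1·σ_1 + 4·σ_2 + 1·σ_3 = 6(Δ_2 - Δ_1) = 138
Natural end conditions: σ_0 = σ_3 = 0.
Solving: σ_0 = 0, σ_1 = -30, σ_2 = 42, σ_3 = 0.
On [0, 1], g(t) = 9 + 4·t + 0·t² - 5·t³.
With t = 1/3: g(1/3) = 274/27.

10.1481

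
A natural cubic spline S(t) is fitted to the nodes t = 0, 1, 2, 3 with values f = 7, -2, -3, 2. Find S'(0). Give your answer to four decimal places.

-10.7333

With σ_i denoting the second derivative at x_i, h_i = 1, 1, 1, and Δ_i = (y_(i+1) − y_i)/h_i = -9, -1, 5:
  1·σ_0 + 4·σ_1 + 1·σ_2 = 6(Δ_1 - Δ_0) = 48
  1·σ_1 + 4·σ_2 + 1·σ_3 = 6(Δ_2 - Δ_1) = 36
Natural end conditions: σ_0 = σ_3 = 0.
Forward elimination and back-substitution give σ_0 = 0, σ_1 = 52/5, σ_2 = 32/5, σ_3 = 0.
On [0, 1], S'(t) = b_0 + 2c_0·t + 3d_0·t² with b_0 = Δ_0 - h_0(2σ_0 + σ_1)/6 = -161/15, c_0 = σ_0/2 = 0, d_0 = (σ_1 - σ_0)/(6h_0) = 26/15. So S'(0) = -161/15.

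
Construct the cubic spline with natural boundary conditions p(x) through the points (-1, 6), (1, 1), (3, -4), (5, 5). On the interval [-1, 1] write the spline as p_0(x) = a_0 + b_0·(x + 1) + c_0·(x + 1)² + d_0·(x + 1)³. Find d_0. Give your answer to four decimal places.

-0.1167

Write m_i for p''(x_i). With h_i = 2, 2, 2 and divided differences Δ_i = -5/2, -5/2, 9/2, the continuity of p' gives the tridiagonal system
  2·m_0 + 8·m_1 + 2·m_2 = 6(Δ_1 - Δ_0) = 0
  2·m_1 + 8·m_2 + 2·m_3 = 6(Δ_2 - Δ_1) = 42
Natural end conditions: m_0 = m_3 = 0.
Forward elimination and back-substitution give m_0 = 0, m_1 = -7/5, m_2 = 28/5, m_3 = 0.
On [-1, 1], with p_0(x) = a_0 + b_0·(x + 1) + c_0·(x + 1)² + d_0·(x + 1)³: c_0 = m_0/2 = 0, d_0 = (m_1 - m_0)/(6h_0) = -7/60, b_0 = Δ_0 - h_0(2m_0 + m_1)/6 = -61/30.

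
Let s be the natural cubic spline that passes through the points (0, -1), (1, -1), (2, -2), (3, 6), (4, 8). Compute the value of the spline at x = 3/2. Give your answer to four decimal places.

With m_i denoting the second derivative at x_i, h_i = 1, 1, 1, 1, and Δ_i = (y_(i+1) − y_i)/h_i = 0, -1, 8, 2:
  1·m_0 + 4·m_1 + 1·m_2 = 6(Δ_1 - Δ_0) = -6
  1·m_1 + 4·m_2 + 1·m_3 = 6(Δ_2 - Δ_1) = 54
  1·m_2 + 4·m_3 + 1·m_4 = 6(Δ_3 - Δ_2) = -36
Natural end conditions: m_0 = m_4 = 0.
Forward elimination and back-substitution give m_0 = 0, m_1 = -171/28, m_2 = 129/7, m_3 = -381/28, m_4 = 0.
On [1, 2], s(x) = -1 - 57/28·(x - 1) - 171/56·(x - 1)² + 229/56·(x - 1)³.
With (x - 1) = 1/2: s(3/2) = -1017/448.

-2.2701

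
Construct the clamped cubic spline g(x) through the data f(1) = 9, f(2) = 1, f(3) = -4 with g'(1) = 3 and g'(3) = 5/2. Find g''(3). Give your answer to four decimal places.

17.7500

Let σ_i = g''(x_i). Step sizes h_i = 1, 1; slopes of the chords Δ_i = (y_(i+1) - y_i)/h_i = -8, -5.
  1·σ_0 + 4·σ_1 + 1·σ_2 = 6(Δ_1 - Δ_0) = 18
Clamped end conditions give two more equations: 2h_0·σ_0 + h_0·σ_1 = 6(Δ_0 - g'(1)) = -66 and h_1·σ_1 + 2h_1·σ_2 = 6(g'(3) - Δ_1) = 45.
Solving the tridiagonal system: σ_0 = -151/4, σ_1 = 19/2, σ_2 = 71/4.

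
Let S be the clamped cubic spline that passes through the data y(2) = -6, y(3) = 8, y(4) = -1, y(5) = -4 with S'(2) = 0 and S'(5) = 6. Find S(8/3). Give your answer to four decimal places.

3.3630

With σ_i denoting the second derivative at x_i, h_i = 1, 1, 1, and Δ_i = (y_(i+1) − y_i)/h_i = 14, -9, -3:
  1·σ_0 + 4·σ_1 + 1·σ_2 = 6(Δ_1 - Δ_0) = -138
  1·σ_1 + 4·σ_2 + 1·σ_3 = 6(Δ_2 - Δ_1) = 36
Clamped end conditions give two more equations: 2h_0·σ_0 + h_0·σ_1 = 6(Δ_0 - S'(2)) = 84 and h_2·σ_2 + 2h_2·σ_3 = 6(S'(5) - Δ_2) = 54.
Hence σ_0 = 352/5, σ_1 = -284/5, σ_2 = 94/5, σ_3 = 88/5.
On [2, 3], S(x) = -6 + 0·(x - 2) + 176/5·(x - 2)² - 106/5·(x - 2)³.
With (x - 2) = 2/3: S(8/3) = 454/135.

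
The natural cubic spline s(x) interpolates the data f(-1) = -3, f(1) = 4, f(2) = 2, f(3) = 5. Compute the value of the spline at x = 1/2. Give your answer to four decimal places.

With σ_i denoting the second derivative at x_i, h_i = 2, 1, 1, and Δ_i = (y_(i+1) − y_i)/h_i = 7/2, -2, 3:
  2·σ_0 + 6·σ_1 + 1·σ_2 = 6(Δ_1 - Δ_0) = -33
  1·σ_1 + 4·σ_2 + 1·σ_3 = 6(Δ_2 - Δ_1) = 30
Natural end conditions: σ_0 = σ_3 = 0.
Solving: σ_0 = 0, σ_1 = -162/23, σ_2 = 213/23, σ_3 = 0.
On [-1, 1], s(x) = -3 + 269/46·(x + 1) + 0·(x + 1)² - 27/46·(x + 1)³.
With (x + 1) = 3/2: s(1/2) = 1395/368.

3.7908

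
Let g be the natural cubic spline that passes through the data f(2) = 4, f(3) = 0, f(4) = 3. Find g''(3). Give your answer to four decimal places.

Write M_i for g''(x_i). With h_i = 1, 1 and divided differences Δ_i = -4, 3, the continuity of g' gives the tridiagonal system
  1·M_0 + 4·M_1 + 1·M_2 = 6(Δ_1 - Δ_0) = 42
Natural end conditions: M_0 = M_2 = 0.
Forward elimination and back-substitution give M_0 = 0, M_1 = 21/2, M_2 = 0.

10.5000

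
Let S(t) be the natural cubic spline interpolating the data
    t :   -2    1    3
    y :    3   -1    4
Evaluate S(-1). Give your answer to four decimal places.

Put M_i = S'' at the i-th knot. Here h = (3, 2) and Δ = (-4/3, 5/2), so the interior equations h_(i-1)·M_(i-1) + 2(h_(i-1)+h_i)·M_i + h_i·M_(i+1) = 6(Δ_i − Δ_(i-1)) read
  3·M_0 + 10·M_1 + 2·M_2 = 6(Δ_1 - Δ_0) = 23
Natural end conditions: M_0 = M_2 = 0.
Hence M_0 = 0, M_1 = 23/10, M_2 = 0.
On [-2, 1], S(t) = 3 - 149/60·(t + 2) + 0·(t + 2)² + 23/180·(t + 2)³.
With (t + 2) = 1: S(-1) = 29/45.

0.6444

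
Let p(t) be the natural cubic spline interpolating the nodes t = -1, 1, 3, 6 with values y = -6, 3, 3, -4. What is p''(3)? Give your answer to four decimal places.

-0.7632

With M_i denoting the second derivative at x_i, h_i = 2, 2, 3, and Δ_i = (y_(i+1) − y_i)/h_i = 9/2, 0, -7/3:
  2·M_0 + 8·M_1 + 2·M_2 = 6(Δ_1 - Δ_0) = -27
  2·M_1 + 10·M_2 + 3·M_3 = 6(Δ_2 - Δ_1) = -14
Natural end conditions: M_0 = M_3 = 0.
Forward elimination and back-substitution give M_0 = 0, M_1 = -121/38, M_2 = -29/38, M_3 = 0.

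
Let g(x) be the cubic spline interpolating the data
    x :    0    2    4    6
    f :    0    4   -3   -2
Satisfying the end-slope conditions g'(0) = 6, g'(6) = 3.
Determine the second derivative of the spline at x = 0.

Put M_i = g'' at the i-th knot. Here h = (2, 2, 2) and Δ = (2, -7/2, 1/2), so the interior equations h_(i-1)·M_(i-1) + 2(h_(i-1)+h_i)·M_i + h_i·M_(i+1) = 6(Δ_i − Δ_(i-1)) read
  2·M_0 + 8·M_1 + 2·M_2 = 6(Δ_1 - Δ_0) = -33
  2·M_1 + 8·M_2 + 2·M_3 = 6(Δ_2 - Δ_1) = 24
Clamped end conditions give two more equations: 2h_0·M_0 + h_0·M_1 = 6(Δ_0 - g'(0)) = -24 and h_2·M_2 + 2h_2·M_3 = 6(g'(6) - Δ_2) = 15.
Forward elimination and back-substitution give M_0 = -4, M_1 = -4, M_2 = 7/2, M_3 = 2.

-4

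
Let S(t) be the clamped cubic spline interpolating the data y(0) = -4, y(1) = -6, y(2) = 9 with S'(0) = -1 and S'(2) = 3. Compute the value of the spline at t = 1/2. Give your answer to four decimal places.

-6.2813

Write m_i for S''(x_i). With h_i = 1, 1 and divided differences Δ_i = -2, 15, the continuity of S' gives the tridiagonal system
  1·m_0 + 4·m_1 + 1·m_2 = 6(Δ_1 - Δ_0) = 102
Clamped end conditions give two more equations: 2h_0·m_0 + h_0·m_1 = 6(Δ_0 - S'(0)) = -6 and h_1·m_1 + 2h_1·m_2 = 6(S'(2) - Δ_1) = -72.
Solving: m_0 = -53/2, m_1 = 47, m_2 = -119/2.
On [0, 1], S(t) = -4 - 1·t - 53/4·t² + 49/4·t³.
With t = 1/2: S(1/2) = -201/32.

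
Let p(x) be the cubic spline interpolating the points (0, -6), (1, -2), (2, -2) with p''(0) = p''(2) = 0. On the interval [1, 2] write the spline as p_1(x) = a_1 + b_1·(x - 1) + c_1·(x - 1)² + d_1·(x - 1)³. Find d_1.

Put M_i = p'' at the i-th knot. Here h = (1, 1) and Δ = (4, 0), so the interior equations h_(i-1)·M_(i-1) + 2(h_(i-1)+h_i)·M_i + h_i·M_(i+1) = 6(Δ_i − Δ_(i-1)) read
  1·M_0 + 4·M_1 + 1·M_2 = 6(Δ_1 - Δ_0) = -24
Natural end conditions: M_0 = M_2 = 0.
Forward elimination and back-substitution give M_0 = 0, M_1 = -6, M_2 = 0.
On [1, 2], with p_1(x) = a_1 + b_1·(x - 1) + c_1·(x - 1)² + d_1·(x - 1)³: c_1 = M_1/2 = -3, d_1 = (M_2 - M_1)/(6h_1) = 1, b_1 = Δ_1 - h_1(2M_1 + M_2)/6 = 2.

1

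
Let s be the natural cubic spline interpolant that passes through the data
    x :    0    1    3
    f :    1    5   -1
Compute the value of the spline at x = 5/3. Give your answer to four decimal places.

Write m_i for s''(x_i). With h_i = 1, 2 and divided differences Δ_i = 4, -3, the continuity of s' gives the tridiagonal system
  1·m_0 + 6·m_1 + 2·m_2 = 6(Δ_1 - Δ_0) = -42
Natural end conditions: m_0 = m_2 = 0.
Forward elimination and back-substitution give m_0 = 0, m_1 = -7, m_2 = 0.
On [1, 3], s(x) = 5 + 5/3·(x - 1) - 7/2·(x - 1)² + 7/12·(x - 1)³.
With (x - 1) = 2/3: s(5/3) = 383/81.

4.7284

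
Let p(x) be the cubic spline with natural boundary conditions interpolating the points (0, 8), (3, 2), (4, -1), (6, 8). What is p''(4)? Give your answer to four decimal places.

7.7872

Put m_i = p'' at the i-th knot. Here h = (3, 1, 2) and Δ = (-2, -3, 9/2), so the interior equations h_(i-1)·m_(i-1) + 2(h_(i-1)+h_i)·m_i + h_i·m_(i+1) = 6(Δ_i − Δ_(i-1)) read
  3·m_0 + 8·m_1 + 1·m_2 = 6(Δ_1 - Δ_0) = -6
  1·m_1 + 6·m_2 + 2·m_3 = 6(Δ_2 - Δ_1) = 45
Natural end conditions: m_0 = m_3 = 0.
Forward elimination and back-substitution give m_0 = 0, m_1 = -81/47, m_2 = 366/47, m_3 = 0.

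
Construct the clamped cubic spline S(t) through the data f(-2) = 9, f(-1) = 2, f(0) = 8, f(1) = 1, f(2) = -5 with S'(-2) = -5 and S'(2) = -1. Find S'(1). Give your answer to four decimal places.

Write m_i for S''(x_i). With h_i = 1, 1, 1, 1 and divided differences Δ_i = -7, 6, -7, -6, the continuity of S' gives the tridiagonal system
  1·m_0 + 4·m_1 + 1·m_2 = 6(Δ_1 - Δ_0) = 78
  1·m_1 + 4·m_2 + 1·m_3 = 6(Δ_2 - Δ_1) = -78
  1·m_2 + 4·m_3 + 1·m_4 = 6(Δ_3 - Δ_2) = 6
Clamped end conditions give two more equations: 2h_0·m_0 + h_0·m_1 = 6(Δ_0 - S'(-2)) = -12 and h_3·m_3 + 2h_3·m_4 = 6(S'(2) - Δ_3) = 30.
Solving the tridiagonal system: m_0 = -155/7, m_1 = 226/7, m_2 = -29, m_3 = 40/7, m_4 = 85/7.
On [1, 2], S'(t) = b_3 + 2c_3·(t - 1) + 3d_3·(t - 1)² with b_3 = Δ_3 - h_3(2m_3 + m_4)/6 = -139/14, c_3 = m_3/2 = 20/7, d_3 = (m_4 - m_3)/(6h_3) = 15/14. So S'(1) = -139/14.

-9.9286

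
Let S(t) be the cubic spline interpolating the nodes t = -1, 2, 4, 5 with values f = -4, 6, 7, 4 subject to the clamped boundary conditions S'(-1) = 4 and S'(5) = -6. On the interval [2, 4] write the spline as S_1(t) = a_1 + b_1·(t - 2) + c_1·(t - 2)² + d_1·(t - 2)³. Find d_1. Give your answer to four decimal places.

-0.0263

Write M_i for S''(x_i). With h_i = 3, 2, 1 and divided differences Δ_i = 10/3, 1/2, -3, the continuity of S' gives the tridiagonal system
  3·M_0 + 10·M_1 + 2·M_2 = 6(Δ_1 - Δ_0) = -17
  2·M_1 + 6·M_2 + 1·M_3 = 6(Δ_2 - Δ_1) = -21
Clamped end conditions give two more equations: 2h_0·M_0 + h_0·M_1 = 6(Δ_0 - S'(-1)) = -4 and h_2·M_2 + 2h_2·M_3 = 6(S'(5) - Δ_2) = -18.
Forward elimination and back-substitution give M_0 = 1/57, M_1 = -26/19, M_2 = -32/19, M_3 = -155/19.
On [2, 4], with S_1(t) = a_1 + b_1·(t - 2) + c_1·(t - 2)² + d_1·(t - 2)³: c_1 = M_1/2 = -13/19, d_1 = (M_2 - M_1)/(6h_1) = -1/38, b_1 = Δ_1 - h_1(2M_1 + M_2)/6 = 75/38.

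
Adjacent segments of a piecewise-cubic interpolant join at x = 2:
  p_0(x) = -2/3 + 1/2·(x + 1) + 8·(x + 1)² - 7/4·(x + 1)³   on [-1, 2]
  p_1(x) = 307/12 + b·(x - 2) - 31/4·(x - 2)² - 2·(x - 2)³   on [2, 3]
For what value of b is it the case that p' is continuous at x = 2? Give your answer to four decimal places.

p_0'(x) = 1/2 + 16·(x + 1) - 21/4·(x + 1)², so p_0'(2) = 5/4. On the right, p_1'(2) = b, so b = 5/4.

1.2500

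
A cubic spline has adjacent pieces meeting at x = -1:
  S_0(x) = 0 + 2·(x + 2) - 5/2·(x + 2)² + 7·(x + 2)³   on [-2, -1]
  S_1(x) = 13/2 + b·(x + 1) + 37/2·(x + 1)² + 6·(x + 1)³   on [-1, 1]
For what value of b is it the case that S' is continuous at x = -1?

18

S_0'(x) = 2 - 5·(x + 2) + 21·(x + 2)², so S_0'(-1) = 18. On the right, S_1'(-1) = b, so b = 18.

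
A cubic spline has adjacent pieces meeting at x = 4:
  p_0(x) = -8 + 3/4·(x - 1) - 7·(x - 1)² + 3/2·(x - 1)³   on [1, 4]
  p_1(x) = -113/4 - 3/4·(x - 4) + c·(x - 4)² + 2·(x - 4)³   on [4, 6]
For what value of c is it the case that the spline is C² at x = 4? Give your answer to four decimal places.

6.5000

p_0''(x) = -14 + 9·(x - 1), so p_0''(4) = 13. On the right, p_1''(4) = 2c, so c = 13/2.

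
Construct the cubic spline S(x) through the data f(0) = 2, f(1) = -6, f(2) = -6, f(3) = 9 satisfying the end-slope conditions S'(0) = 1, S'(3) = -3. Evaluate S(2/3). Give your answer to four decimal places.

-2.3901

Let M_i = S''(x_i). Step sizes h_i = 1, 1, 1; slopes of the chords Δ_i = (y_(i+1) - y_i)/h_i = -8, 0, 15.
  1·M_0 + 4·M_1 + 1·M_2 = 6(Δ_1 - Δ_0) = 48
  1·M_1 + 4·M_2 + 1·M_3 = 6(Δ_2 - Δ_1) = 90
Clamped end conditions give two more equations: 2h_0·M_0 + h_0·M_1 = 6(Δ_0 - S'(0)) = -54 and h_2·M_2 + 2h_2·M_3 = 6(S'(3) - Δ_2) = -108.
Solving: M_0 = -484/15, M_1 = 158/15, M_2 = 572/15, M_3 = -1096/15.
On [0, 1], S(x) = 2 + 1·x - 242/15·x² + 107/15·x³.
With x = 2/3: S(2/3) = -968/405.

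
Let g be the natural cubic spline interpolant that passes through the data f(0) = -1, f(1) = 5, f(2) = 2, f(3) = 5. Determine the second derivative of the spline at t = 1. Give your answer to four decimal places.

With σ_i denoting the second derivative at x_i, h_i = 1, 1, 1, and Δ_i = (y_(i+1) − y_i)/h_i = 6, -3, 3:
  1·σ_0 + 4·σ_1 + 1·σ_2 = 6(Δ_1 - Δ_0) = -54
  1·σ_1 + 4·σ_2 + 1·σ_3 = 6(Δ_2 - Δ_1) = 36
Natural end conditions: σ_0 = σ_3 = 0.
Solving: σ_0 = 0, σ_1 = -84/5, σ_2 = 66/5, σ_3 = 0.

-16.8000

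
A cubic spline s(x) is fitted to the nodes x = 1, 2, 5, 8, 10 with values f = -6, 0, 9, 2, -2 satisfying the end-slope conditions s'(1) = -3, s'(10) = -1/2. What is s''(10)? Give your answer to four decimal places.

Put M_i = s'' at the i-th knot. Here h = (1, 3, 3, 2) and Δ = (6, 3, -7/3, -2), so the interior equations h_(i-1)·M_(i-1) + 2(h_(i-1)+h_i)·M_i + h_i·M_(i+1) = 6(Δ_i − Δ_(i-1)) read
  1·M_0 + 8·M_1 + 3·M_2 = 6(Δ_1 - Δ_0) = -18
  3·M_1 + 12·M_2 + 3·M_3 = 6(Δ_2 - Δ_1) = -32
  3·M_2 + 10·M_3 + 2·M_4 = 6(Δ_3 - Δ_2) = 2
Clamped end conditions give two more equations: 2h_0·M_0 + h_0·M_1 = 6(Δ_0 - s'(1)) = 54 and h_3·M_3 + 2h_3·M_4 = 6(s'(10) - Δ_3) = 9.
Hence M_0 = 8741/294, M_1 = -803/147, M_2 = -395/294, M_3 = 25/147, M_4 = 1273/588.

2.1650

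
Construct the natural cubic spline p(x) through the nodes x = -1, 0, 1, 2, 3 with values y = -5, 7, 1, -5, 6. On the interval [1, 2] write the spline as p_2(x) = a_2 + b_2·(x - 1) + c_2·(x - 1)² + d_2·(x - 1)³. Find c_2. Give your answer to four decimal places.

With m_i denoting the second derivative at x_i, h_i = 1, 1, 1, 1, and Δ_i = (y_(i+1) − y_i)/h_i = 12, -6, -6, 11:
  1·m_0 + 4·m_1 + 1·m_2 = 6(Δ_1 - Δ_0) = -108
  1·m_1 + 4·m_2 + 1·m_3 = 6(Δ_2 - Δ_1) = 0
  1·m_2 + 4·m_3 + 1·m_4 = 6(Δ_3 - Δ_2) = 102
Natural end conditions: m_0 = m_4 = 0.
Hence m_0 = 0, m_1 = -759/28, m_2 = 3/7, m_3 = 711/28, m_4 = 0.
On [1, 2], with p_2(x) = a_2 + b_2·(x - 1) + c_2·(x - 1)² + d_2·(x - 1)³: c_2 = m_2/2 = 3/14, d_2 = (m_3 - m_2)/(6h_2) = 233/56, b_2 = Δ_2 - h_2(2m_2 + m_3)/6 = -83/8.

0.2143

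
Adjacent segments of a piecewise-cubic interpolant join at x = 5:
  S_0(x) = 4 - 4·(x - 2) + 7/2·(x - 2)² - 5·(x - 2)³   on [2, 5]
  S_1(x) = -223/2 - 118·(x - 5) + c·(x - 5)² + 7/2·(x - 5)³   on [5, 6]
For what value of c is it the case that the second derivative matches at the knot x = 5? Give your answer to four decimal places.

S_0''(x) = 7 - 30·(x - 2), so S_0''(5) = -83. On the right, S_1''(5) = 2c, so c = -83/2.

-41.5000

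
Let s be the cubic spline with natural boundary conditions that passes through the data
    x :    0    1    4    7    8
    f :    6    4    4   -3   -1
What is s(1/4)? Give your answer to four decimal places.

Let M_i = s''(x_i). Step sizes h_i = 1, 3, 3, 1; slopes of the chords Δ_i = (y_(i+1) - y_i)/h_i = -2, 0, -7/3, 2.
  1·M_0 + 8·M_1 + 3·M_2 = 6(Δ_1 - Δ_0) = 12
  3·M_1 + 12·M_2 + 3·M_3 = 6(Δ_2 - Δ_1) = -14
  3·M_2 + 8·M_3 + 1·M_4 = 6(Δ_3 - Δ_2) = 26
Natural end conditions: M_0 = M_4 = 0.
Solving: M_0 = 0, M_1 = 269/104, M_2 = -113/39, M_3 = 451/104, M_4 = 0.
On [0, 1], s(x) = 6 - 1517/624·x + 0·x² + 269/624·x³.
With x = 1/4: s(1/4) = 71871/13312.

5.3990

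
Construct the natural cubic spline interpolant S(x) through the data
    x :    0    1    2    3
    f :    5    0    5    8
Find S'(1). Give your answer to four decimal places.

0.6000

Let σ_i = S''(x_i). Step sizes h_i = 1, 1, 1; slopes of the chords Δ_i = (y_(i+1) - y_i)/h_i = -5, 5, 3.
  1·σ_0 + 4·σ_1 + 1·σ_2 = 6(Δ_1 - Δ_0) = 60
  1·σ_1 + 4·σ_2 + 1·σ_3 = 6(Δ_2 - Δ_1) = -12
Natural end conditions: σ_0 = σ_3 = 0.
Hence σ_0 = 0, σ_1 = 84/5, σ_2 = -36/5, σ_3 = 0.
On [1, 2], S'(x) = b_1 + 2c_1·(x - 1) + 3d_1·(x - 1)² with b_1 = Δ_1 - h_1(2σ_1 + σ_2)/6 = 3/5, c_1 = σ_1/2 = 42/5, d_1 = (σ_2 - σ_1)/(6h_1) = -4. So S'(1) = 3/5.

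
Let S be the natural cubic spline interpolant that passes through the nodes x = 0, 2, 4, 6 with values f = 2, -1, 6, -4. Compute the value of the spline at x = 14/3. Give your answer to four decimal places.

Put m_i = S'' at the i-th knot. Here h = (2, 2, 2) and Δ = (-3/2, 7/2, -5), so the interior equations h_(i-1)·m_(i-1) + 2(h_(i-1)+h_i)·m_i + h_i·m_(i+1) = 6(Δ_i − Δ_(i-1)) read
  2·m_0 + 8·m_1 + 2·m_2 = 6(Δ_1 - Δ_0) = 30
  2·m_1 + 8·m_2 + 2·m_3 = 6(Δ_2 - Δ_1) = -51
Natural end conditions: m_0 = m_3 = 0.
Solving: m_0 = 0, m_1 = 57/10, m_2 = -39/5, m_3 = 0.
On [4, 6], S(x) = 6 + 1/5·(x - 4) - 39/10·(x - 4)² + 13/20·(x - 4)³.
With (x - 4) = 2/3: S(14/3) = 124/27.

4.5926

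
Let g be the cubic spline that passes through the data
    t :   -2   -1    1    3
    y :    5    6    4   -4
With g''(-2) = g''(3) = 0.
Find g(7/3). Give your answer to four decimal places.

-0.9562

Put σ_i = g'' at the i-th knot. Here h = (1, 2, 2) and Δ = (1, -1, -4), so the interior equations h_(i-1)·σ_(i-1) + 2(h_(i-1)+h_i)·σ_i + h_i·σ_(i+1) = 6(Δ_i − Δ_(i-1)) read
  1·σ_0 + 6·σ_1 + 2·σ_2 = 6(Δ_1 - Δ_0) = -12
  2·σ_1 + 8·σ_2 + 2·σ_3 = 6(Δ_2 - Δ_1) = -18
Natural end conditions: σ_0 = σ_3 = 0.
Hence σ_0 = 0, σ_1 = -15/11, σ_2 = -21/11, σ_3 = 0.
On [1, 3], g(t) = 4 - 30/11·(t - 1) - 21/22·(t - 1)² + 7/44·(t - 1)³.
With (t - 1) = 4/3: g(7/3) = -284/297.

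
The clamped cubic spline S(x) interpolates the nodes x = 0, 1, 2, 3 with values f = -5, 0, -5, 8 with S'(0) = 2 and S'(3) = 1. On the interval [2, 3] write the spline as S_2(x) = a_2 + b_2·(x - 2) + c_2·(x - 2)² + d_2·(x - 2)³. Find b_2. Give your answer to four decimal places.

Put M_i = S'' at the i-th knot. Here h = (1, 1, 1) and Δ = (5, -5, 13), so the interior equations h_(i-1)·M_(i-1) + 2(h_(i-1)+h_i)·M_i + h_i·M_(i+1) = 6(Δ_i − Δ_(i-1)) read
  1·M_0 + 4·M_1 + 1·M_2 = 6(Δ_1 - Δ_0) = -60
  1·M_1 + 4·M_2 + 1·M_3 = 6(Δ_2 - Δ_1) = 108
Clamped end conditions give two more equations: 2h_0·M_0 + h_0·M_1 = 6(Δ_0 - S'(0)) = 18 and h_2·M_2 + 2h_2·M_3 = 6(S'(3) - Δ_2) = -72.
Forward elimination and back-substitution give M_0 = 392/15, M_1 = -514/15, M_2 = 764/15, M_3 = -922/15.
On [2, 3], with S_2(x) = a_2 + b_2·(x - 2) + c_2·(x - 2)² + d_2·(x - 2)³: c_2 = M_2/2 = 382/15, d_2 = (M_3 - M_2)/(6h_2) = -281/15, b_2 = Δ_2 - h_2(2M_2 + M_3)/6 = 94/15.

6.2667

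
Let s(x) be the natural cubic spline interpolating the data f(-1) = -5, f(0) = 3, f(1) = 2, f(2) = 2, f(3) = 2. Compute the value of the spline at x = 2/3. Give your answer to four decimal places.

2.7249

Write M_i for s''(x_i). With h_i = 1, 1, 1, 1 and divided differences Δ_i = 8, -1, 0, 0, the continuity of s' gives the tridiagonal system
  1·M_0 + 4·M_1 + 1·M_2 = 6(Δ_1 - Δ_0) = -54
  1·M_1 + 4·M_2 + 1·M_3 = 6(Δ_2 - Δ_1) = 6
  1·M_2 + 4·M_3 + 1·M_4 = 6(Δ_3 - Δ_2) = 0
Natural end conditions: M_0 = M_4 = 0.
Forward elimination and back-substitution give M_0 = 0, M_1 = -417/28, M_2 = 39/7, M_3 = -39/28, M_4 = 0.
On [0, 1], s(x) = 3 + 85/28·x - 417/56·x² + 191/56·x³.
With x = 2/3: s(2/3) = 515/189.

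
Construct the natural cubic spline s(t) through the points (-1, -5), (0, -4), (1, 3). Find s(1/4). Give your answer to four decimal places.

-2.7422

With M_i denoting the second derivative at x_i, h_i = 1, 1, and Δ_i = (y_(i+1) − y_i)/h_i = 1, 7:
  1·M_0 + 4·M_1 + 1·M_2 = 6(Δ_1 - Δ_0) = 36
Natural end conditions: M_0 = M_2 = 0.
Solving the tridiagonal system: M_0 = 0, M_1 = 9, M_2 = 0.
On [0, 1], s(t) = -4 + 4·t + 9/2·t² - 3/2·t³.
With t = 1/4: s(1/4) = -351/128.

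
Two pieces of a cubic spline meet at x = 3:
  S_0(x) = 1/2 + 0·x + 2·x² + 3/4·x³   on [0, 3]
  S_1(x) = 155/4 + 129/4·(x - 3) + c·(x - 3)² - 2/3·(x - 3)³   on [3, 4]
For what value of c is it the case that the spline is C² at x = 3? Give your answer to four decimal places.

S_0''(x) = 4 + 9/2·x, so S_0''(3) = 35/2. On the right, S_1''(3) = 2c, so c = 35/4.

8.7500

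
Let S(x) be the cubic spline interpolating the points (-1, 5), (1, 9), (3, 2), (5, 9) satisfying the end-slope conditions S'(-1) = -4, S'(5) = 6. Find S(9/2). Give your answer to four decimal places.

6.0719

Let M_i = S''(x_i). Step sizes h_i = 2, 2, 2; slopes of the chords Δ_i = (y_(i+1) - y_i)/h_i = 2, -7/2, 7/2.
  2·M_0 + 8·M_1 + 2·M_2 = 6(Δ_1 - Δ_0) = -33
  2·M_1 + 8·M_2 + 2·M_3 = 6(Δ_2 - Δ_1) = 42
Clamped end conditions give two more equations: 2h_0·M_0 + h_0·M_1 = 6(Δ_0 - S'(-1)) = 36 and h_2·M_2 + 2h_2·M_3 = 6(S'(5) - Δ_2) = 15.
Solving: M_0 = 206/15, M_1 = -142/15, M_2 = 229/30, M_3 = -1/15.
On [3, 5], S(x) = 2 - 47/30·(x - 3) + 229/60·(x - 3)² - 77/120·(x - 3)³.
With (x - 3) = 3/2: S(9/2) = 1943/320.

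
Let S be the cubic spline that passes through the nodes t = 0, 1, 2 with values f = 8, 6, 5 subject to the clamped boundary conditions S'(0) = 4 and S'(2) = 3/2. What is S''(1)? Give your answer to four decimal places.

5.5000

Let M_i = S''(x_i). Step sizes h_i = 1, 1; slopes of the chords Δ_i = (y_(i+1) - y_i)/h_i = -2, -1.
  1·M_0 + 4·M_1 + 1·M_2 = 6(Δ_1 - Δ_0) = 6
Clamped end conditions give two more equations: 2h_0·M_0 + h_0·M_1 = 6(Δ_0 - S'(0)) = -36 and h_1·M_1 + 2h_1·M_2 = 6(S'(2) - Δ_1) = 15.
Solving the tridiagonal system: M_0 = -83/4, M_1 = 11/2, M_2 = 19/4.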